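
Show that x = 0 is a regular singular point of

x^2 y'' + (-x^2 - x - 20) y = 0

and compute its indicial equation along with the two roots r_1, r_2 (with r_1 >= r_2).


Divide by x^2 to reach normal form y'' + P_1(x) y' + P_2(x) y = 0 with P_1(x) = 0 and P_2(x) = -1 - 1/x - 20/x^2.
x = 0 is a singular point because the y-coefficient -1 - 1/x - 20/x^2 has a pole at x = 0.
It is a regular singular point because x P_1(x) = p(x) = 0 and x^2 P_2(x) = q(x) = -x^2 - x - 20 are polynomials, hence analytic at x = 0.
p(0) = 0,  q(0) = -20.
Indicial equation: r(r-1) + p(0) r + q(0) = 0, i.e. r^2 + (p(0) - 1) r + q(0) = 0, i.e. r^2 - 1 r - 20 = 0.
Discriminant: (-1)^2 - 4(-20) = 81, so r = (1 ± 9)/2.
Solving: r_1 = 5, r_2 = -4.

indicial: r^2 - 1 r - 20 = 0; roots r_1 = 5, r_2 = -4


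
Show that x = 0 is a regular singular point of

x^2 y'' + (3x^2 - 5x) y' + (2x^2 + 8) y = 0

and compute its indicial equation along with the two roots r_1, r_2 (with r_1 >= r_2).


Divide by x^2 to reach normal form y'' + P_1(x) y' + P_2(x) y = 0 with P_1(x) = 3 - 5/x and P_2(x) = 2 + 8/x^2.
x = 0 is a singular point because the y'-coefficient 3 - 5/x has a pole at x = 0 and the y-coefficient 2 + 8/x^2 has a pole at x = 0.
It is a regular singular point because x P_1(x) = p(x) = 3x - 5 and x^2 P_2(x) = q(x) = 2x^2 + 8 are polynomials, hence analytic at x = 0.
p(0) = -5,  q(0) = 8.
Indicial equation: r(r-1) + p(0) r + q(0) = 0, i.e. r^2 + (p(0) - 1) r + q(0) = 0, i.e. r^2 - 6 r + 8 = 0.
Discriminant: (-6)^2 - 4(8) = 4, so r = (6 ± 2)/2.
Solving: r_1 = 4, r_2 = 2.

indicial: r^2 - 6 r + 8 = 0; roots r_1 = 4, r_2 = 2


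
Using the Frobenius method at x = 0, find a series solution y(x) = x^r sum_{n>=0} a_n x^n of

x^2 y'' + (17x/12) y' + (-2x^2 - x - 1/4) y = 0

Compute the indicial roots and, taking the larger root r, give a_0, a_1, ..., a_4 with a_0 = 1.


Write in Frobenius form y'' + (p(x)/x) y' + (q(x)/x^2) y = 0:
  p(x) = 17/12,  q(x) = -2x^2 - x - 1/4.
Indicial equation: r(r-1) + (17/12) r + (-1/4) = 0 -> roots r_1 = 1/3, r_2 = -3/4.
Take r = r_1 = 1/3. Let y(x) = x^r sum_{n>=0} a_n x^n with a_0 = 1.
Substitute y = x^r sum a_n x^n and match x^{r+n}. The recurrence is
  D(n) a_n - 1 a_{n-1} - 2 a_{n-2} = 0,  where D(n) = (r+n)(r+n-1) + (17/12)(r+n) + (-1/4).
  a_n = [1 a_{n-1} + 2 a_{n-2}] / D(n).
Since the indicial polynomial factors as (r - r_1)(r - r_2), D(n) = (r_1 + n - r_1)(r_1 + n - r_2) = n(n + 13/12).
Evaluating step by step (a_0 = 1):
  n = 1: D(1) = 1(1 + 13/12) = 25/12; numerator = 1(1) = 1; a_1 = (1)/(25/12) = 12/25
  n = 2: D(2) = 2(2 + 13/12) = 37/6; numerator = 1(12/25) + 2(1) = 62/25; a_2 = (62/25)/(37/6) = 372/925
  n = 3: D(3) = 3(3 + 13/12) = 49/4; numerator = 1(372/925) + 2(12/25) = 252/185; a_3 = (252/185)/(49/4) = 144/1295
  n = 4: D(4) = 4(4 + 13/12) = 61/3; numerator = 1(144/1295) + 2(372/925) = 5928/6475; a_4 = (5928/6475)/(61/3) = 17784/394975

r = 1/3; a_0 = 1; a_1 = 12/25; a_2 = 372/925; a_3 = 144/1295; a_4 = 17784/394975


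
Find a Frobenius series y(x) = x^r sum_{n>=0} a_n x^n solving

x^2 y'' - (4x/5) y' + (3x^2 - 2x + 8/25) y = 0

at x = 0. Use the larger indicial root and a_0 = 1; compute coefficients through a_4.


Write in Frobenius form y'' + (p(x)/x) y' + (q(x)/x^2) y = 0:
  p(x) = -4/5,  q(x) = 3x^2 - 2x + 8/25.
Indicial equation: r(r-1) + (-4/5) r + (8/25) = 0 -> roots r_1 = 8/5, r_2 = 1/5.
Take r = r_1 = 8/5. Let y(x) = x^r sum_{n>=0} a_n x^n with a_0 = 1.
Substitute y = x^r sum a_n x^n and match x^{r+n}. The recurrence is
  D(n) a_n - 2 a_{n-1} + 3 a_{n-2} = 0,  where D(n) = (r+n)(r+n-1) + (-4/5)(r+n) + (8/25).
  a_n = [2 a_{n-1} - 3 a_{n-2}] / D(n).
Since the indicial polynomial factors as (r - r_1)(r - r_2), D(n) = (r_1 + n - r_1)(r_1 + n - r_2) = n(n + 7/5).
Evaluating step by step (a_0 = 1):
  n = 1: D(1) = 1(1 + 7/5) = 12/5; numerator = 2(1) = 2; a_1 = (2)/(12/5) = 5/6
  n = 2: D(2) = 2(2 + 7/5) = 34/5; numerator = 2(5/6) - 3(1) = -4/3; a_2 = (-4/3)/(34/5) = -10/51
  n = 3: D(3) = 3(3 + 7/5) = 66/5; numerator = 2(-10/51) - 3(5/6) = -295/102; a_3 = (-295/102)/(66/5) = -1475/6732
  n = 4: D(4) = 4(4 + 7/5) = 108/5; numerator = 2(-1475/6732) - 3(-10/51) = 505/3366; a_4 = (505/3366)/(108/5) = 2525/363528

r = 8/5; a_0 = 1; a_1 = 5/6; a_2 = -10/51; a_3 = -1475/6732; a_4 = 2525/363528


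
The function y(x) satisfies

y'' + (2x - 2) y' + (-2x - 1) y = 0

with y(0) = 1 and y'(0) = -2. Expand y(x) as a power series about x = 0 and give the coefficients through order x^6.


Ansatz: y(x) = sum_{n>=0} a_n x^n, so y'(x) = sum_{n>=1} n a_n x^(n-1) and y''(x) = sum_{n>=2} n(n-1) a_n x^(n-2).
Substitute into P(x) y'' + Q(x) y' + R(x) y = 0 with P(x) = 1, Q(x) = 2x - 2, R(x) = -2x - 1, and match powers of x.
Initial conditions: a_0 = 1, a_1 = -2.
Setting the coefficient of each power of x to zero and solving order by order (substituting the coefficients already found):
  x^0: 2 a_2 - 2 a_1 - a_0 = 0  ->  2 a_2 = 2 a_1 + a_0 = -3  ->  a_2 = -3/2
  x^1: 6 a_3 - 4 a_2 + a_1 - 2 a_0 = 0  ->  6 a_3 = 4 a_2 - a_1 + 2 a_0 = -2  ->  a_3 = -1/3
  x^2: 12 a_4 - 6 a_3 + 3 a_2 - 2 a_1 = 0  ->  12 a_4 = 6 a_3 - 3 a_2 + 2 a_1 = -3/2  ->  a_4 = -1/8
  x^3: 20 a_5 - 8 a_4 + 5 a_3 - 2 a_2 = 0  ->  20 a_5 = 8 a_4 - 5 a_3 + 2 a_2 = -7/3  ->  a_5 = -7/60
  x^4: 30 a_6 - 10 a_5 + 7 a_4 - 2 a_3 = 0  ->  30 a_6 = 10 a_5 - 7 a_4 + 2 a_3 = -23/24  ->  a_6 = -23/720
Truncated series: y(x) = 1 - 2 x - (3/2) x^2 - (1/3) x^3 - (1/8) x^4 - (7/60) x^5 - (23/720) x^6 + O(x^7).

a_0 = 1; a_1 = -2; a_2 = -3/2; a_3 = -1/3; a_4 = -1/8; a_5 = -7/60; a_6 = -23/720


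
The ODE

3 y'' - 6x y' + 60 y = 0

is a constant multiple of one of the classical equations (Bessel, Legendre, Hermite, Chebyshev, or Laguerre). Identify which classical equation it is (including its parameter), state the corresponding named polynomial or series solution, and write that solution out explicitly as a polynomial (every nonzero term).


All three coefficients share the factor 3; dividing through by 3 gives  y'' - 2x y' + 20 y = 0.
This matches the Hermite equation y'' - 2x y' + 2n y = 0 with 2n = 20, so n = 10; the polynomial solution is H_10(x).
With y = sum_k a_k x^k, matching x^k gives (k+2)(k+1) a_{k+2} = 2(k - n) a_k = 2(k - 10) a_k. The right side vanishes at k = 10, so the series with the parity of 10 terminates at degree 10.
Standard normalization: leading coefficient of H_n is 2^n, so a_10 = 2^10 = 1024. Work downward with a_k = (k+1)(k+2) a_{k+2} / (2(k - n)):
  a_8 = (9)(10)(1024) / (2(8 - 10)) = 92160/(-4) = -23040
  a_6 = (7)(8)(-23040) / (2(6 - 10)) = -1290240/(-8) = 161280
  a_4 = (5)(6)(161280) / (2(4 - 10)) = 4838400/(-12) = -403200
  a_2 = (3)(4)(-403200) / (2(2 - 10)) = -4838400/(-16) = 302400
  a_0 = (1)(2)(302400) / (2(0 - 10)) = 604800/(-20) = -30240
Hence H_10(x) = 1024 x^10 - 23040 x^8 + 161280 x^6 - 403200 x^4 + 302400 x^2 - 30240.

H_10(x); series = 1024 x^10 - 23040 x^8 + 161280 x^6 - 403200 x^4 + 302400 x^2 - 30240


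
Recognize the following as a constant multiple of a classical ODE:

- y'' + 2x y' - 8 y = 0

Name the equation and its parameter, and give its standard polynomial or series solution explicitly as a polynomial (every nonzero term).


All three coefficients share the factor -1; dividing through by -1 gives  y'' - 2x y' + 8 y = 0.
This matches the Hermite equation y'' - 2x y' + 2n y = 0 with 2n = 8, so n = 4; the polynomial solution is H_4(x).
With y = sum_k a_k x^k, matching x^k gives (k+2)(k+1) a_{k+2} = 2(k - n) a_k = 2(k - 4) a_k. The right side vanishes at k = 4, so the series with the parity of 4 terminates at degree 4.
Standard normalization: leading coefficient of H_n is 2^n, so a_4 = 2^4 = 16. Work downward with a_k = (k+1)(k+2) a_{k+2} / (2(k - n)):
  a_2 = (3)(4)(16) / (2(2 - 4)) = 192/(-4) = -48
  a_0 = (1)(2)(-48) / (2(0 - 4)) = -96/(-8) = 12
Hence H_4(x) = 16 x^4 - 48 x^2 + 12.

H_4(x); series = 16 x^4 - 48 x^2 + 12


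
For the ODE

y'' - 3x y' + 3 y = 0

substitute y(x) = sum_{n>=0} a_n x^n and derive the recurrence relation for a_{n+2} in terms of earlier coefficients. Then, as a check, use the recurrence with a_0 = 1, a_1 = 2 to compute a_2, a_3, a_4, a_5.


Substitute y = sum_n a_n x^n.
y''(x) has coefficient (n+2)(n+1) a_{n+2} at x^n;
-3 x y'(x) has coefficient -3 n a_n at x^n (shift);
3 y(x) has coefficient 3 a_n at x^n.
Matching x^n: (n+2)(n+1) a_{n+2} + (-3n + 3) a_n = 0.
Thus a_{n+2} = (3n - 3) / ((n+1)(n+2)) * a_n.

Check with a_0 = 1, a_1 = 2 (apply the recurrence for n = 0, 1, 2, 3): a_0 = 1, a_1 = 2, a_2 = -3/2, a_3 = 0, a_4 = -3/8, a_5 = 0.

a_(n+2) = (3n - 3) / ((n+1)(n+2)) * a_n; check: a_0 = 1, a_1 = 2, a_2 = -3/2, a_3 = 0, a_4 = -3/8, a_5 = 0


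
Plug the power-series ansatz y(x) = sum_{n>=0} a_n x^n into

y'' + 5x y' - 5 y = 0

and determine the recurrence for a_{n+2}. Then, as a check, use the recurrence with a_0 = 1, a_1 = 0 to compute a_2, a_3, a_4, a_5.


Substitute y = sum_n a_n x^n.
y''(x) has coefficient (n+2)(n+1) a_{n+2} at x^n;
5 x y'(x) has coefficient 5 n a_n at x^n (shift);
-5 y(x) has coefficient -5 a_n at x^n.
Matching x^n: (n+2)(n+1) a_{n+2} + (5n - 5) a_n = 0.
Thus a_{n+2} = (-5n + 5) / ((n+1)(n+2)) * a_n.

Check with a_0 = 1, a_1 = 0 (apply the recurrence for n = 0, 1, 2, 3): a_0 = 1, a_1 = 0, a_2 = 5/2, a_3 = 0, a_4 = -25/24, a_5 = 0.

a_(n+2) = (-5n + 5) / ((n+1)(n+2)) * a_n; check: a_0 = 1, a_1 = 0, a_2 = 5/2, a_3 = 0, a_4 = -25/24, a_5 = 0


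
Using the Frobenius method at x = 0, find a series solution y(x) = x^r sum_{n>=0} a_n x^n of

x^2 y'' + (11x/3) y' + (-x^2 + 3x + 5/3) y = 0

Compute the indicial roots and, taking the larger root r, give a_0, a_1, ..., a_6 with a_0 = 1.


Write in Frobenius form y'' + (p(x)/x) y' + (q(x)/x^2) y = 0:
  p(x) = 11/3,  q(x) = -x^2 + 3x + 5/3.
Indicial equation: r(r-1) + (11/3) r + (5/3) = 0 -> roots r_1 = -1, r_2 = -5/3.
Take r = r_1 = -1. Let y(x) = x^r sum_{n>=0} a_n x^n with a_0 = 1.
Substitute y = x^r sum a_n x^n and match x^{r+n}. The recurrence is
  D(n) a_n + 3 a_{n-1} - 1 a_{n-2} = 0,  where D(n) = (r+n)(r+n-1) + (11/3)(r+n) + (5/3).
  a_n = [-3 a_{n-1} + 1 a_{n-2}] / D(n).
Since the indicial polynomial factors as (r - r_1)(r - r_2), D(n) = (r_1 + n - r_1)(r_1 + n - r_2) = n(n + 2/3).
Evaluating step by step (a_0 = 1):
  n = 1: D(1) = 1(1 + 2/3) = 5/3; numerator = -3(1) = -3; a_1 = (-3)/(5/3) = -9/5
  n = 2: D(2) = 2(2 + 2/3) = 16/3; numerator = -3(-9/5) + 1(1) = 32/5; a_2 = (32/5)/(16/3) = 6/5
  n = 3: D(3) = 3(3 + 2/3) = 11; numerator = -3(6/5) + 1(-9/5) = -27/5; a_3 = (-27/5)/(11) = -27/55
  n = 4: D(4) = 4(4 + 2/3) = 56/3; numerator = -3(-27/55) + 1(6/5) = 147/55; a_4 = (147/55)/(56/3) = 63/440
  n = 5: D(5) = 5(5 + 2/3) = 85/3; numerator = -3(63/440) + 1(-27/55) = -81/88; a_5 = (-81/88)/(85/3) = -243/7480
  n = 6: D(6) = 6(6 + 2/3) = 40; numerator = -3(-243/7480) + 1(63/440) = 45/187; a_6 = (45/187)/(40) = 9/1496

r = -1; a_0 = 1; a_1 = -9/5; a_2 = 6/5; a_3 = -27/55; a_4 = 63/440; a_5 = -243/7480; a_6 = 9/1496


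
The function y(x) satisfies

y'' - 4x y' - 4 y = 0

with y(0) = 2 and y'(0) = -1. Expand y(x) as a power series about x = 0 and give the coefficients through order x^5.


Ansatz: y(x) = sum_{n>=0} a_n x^n, so y'(x) = sum_{n>=1} n a_n x^(n-1) and y''(x) = sum_{n>=2} n(n-1) a_n x^(n-2).
Substitute into P(x) y'' + Q(x) y' + R(x) y = 0 with P(x) = 1, Q(x) = -4x, R(x) = -4, and match powers of x.
Initial conditions: a_0 = 2, a_1 = -1.
Setting the coefficient of each power of x to zero and solving order by order (substituting the coefficients already found):
  x^0: 2 a_2 - 4 a_0 = 0  ->  2 a_2 = 4 a_0 = 8  ->  a_2 = 4
  x^1: 6 a_3 - 8 a_1 = 0  ->  6 a_3 = 8 a_1 = -8  ->  a_3 = -4/3
  x^2: 12 a_4 - 12 a_2 = 0  ->  12 a_4 = 12 a_2 = 48  ->  a_4 = 4
  x^3: 20 a_5 - 16 a_3 = 0  ->  20 a_5 = 16 a_3 = -64/3  ->  a_5 = -16/15
Truncated series: y(x) = 2 - x + 4 x^2 - (4/3) x^3 + 4 x^4 - (16/15) x^5 + O(x^6).

a_0 = 2; a_1 = -1; a_2 = 4; a_3 = -4/3; a_4 = 4; a_5 = -16/15


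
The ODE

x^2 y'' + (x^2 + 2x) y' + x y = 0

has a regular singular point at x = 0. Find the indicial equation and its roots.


Divide by x^2 to reach normal form y'' + P_1(x) y' + P_2(x) y = 0 with P_1(x) = 1 + 2/x and P_2(x) = 1/x.
x = 0 is a singular point because the y'-coefficient 1 + 2/x has a pole at x = 0 and the y-coefficient 1/x has a pole at x = 0.
It is a regular singular point because x P_1(x) = p(x) = x + 2 and x^2 P_2(x) = q(x) = x are polynomials, hence analytic at x = 0.
p(0) = 2,  q(0) = 0.
Indicial equation: r(r-1) + p(0) r + q(0) = 0, i.e. r^2 + (p(0) - 1) r + q(0) = 0, i.e. r^2 + 1 r = 0.
Discriminant: (1)^2 - 4(0) = 1, so r = (-1 ± 1)/2.
Solving: r_1 = 0, r_2 = -1.

indicial: r^2 + 1 r = 0; roots r_1 = 0, r_2 = -1


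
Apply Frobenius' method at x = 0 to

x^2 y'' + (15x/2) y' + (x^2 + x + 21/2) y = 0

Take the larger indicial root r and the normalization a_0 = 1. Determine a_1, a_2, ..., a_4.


Write in Frobenius form y'' + (p(x)/x) y' + (q(x)/x^2) y = 0:
  p(x) = 15/2,  q(x) = x^2 + x + 21/2.
Indicial equation: r(r-1) + (15/2) r + (21/2) = 0 -> roots r_1 = -3, r_2 = -7/2.
Take r = r_1 = -3. Let y(x) = x^r sum_{n>=0} a_n x^n with a_0 = 1.
Substitute y = x^r sum a_n x^n and match x^{r+n}. The recurrence is
  D(n) a_n + 1 a_{n-1} + 1 a_{n-2} = 0,  where D(n) = (r+n)(r+n-1) + (15/2)(r+n) + (21/2).
  a_n = [-1 a_{n-1} - 1 a_{n-2}] / D(n).
Since the indicial polynomial factors as (r - r_1)(r - r_2), D(n) = (r_1 + n - r_1)(r_1 + n - r_2) = n(n + 1/2).
Evaluating step by step (a_0 = 1):
  n = 1: D(1) = 1(1 + 1/2) = 3/2; numerator = -1(1) = -1; a_1 = (-1)/(3/2) = -2/3
  n = 2: D(2) = 2(2 + 1/2) = 5; numerator = -1(-2/3) - 1(1) = -1/3; a_2 = (-1/3)/(5) = -1/15
  n = 3: D(3) = 3(3 + 1/2) = 21/2; numerator = -1(-1/15) - 1(-2/3) = 11/15; a_3 = (11/15)/(21/2) = 22/315
  n = 4: D(4) = 4(4 + 1/2) = 18; numerator = -1(22/315) - 1(-1/15) = -1/315; a_4 = (-1/315)/(18) = -1/5670

r = -3; a_0 = 1; a_1 = -2/3; a_2 = -1/15; a_3 = 22/315; a_4 = -1/5670


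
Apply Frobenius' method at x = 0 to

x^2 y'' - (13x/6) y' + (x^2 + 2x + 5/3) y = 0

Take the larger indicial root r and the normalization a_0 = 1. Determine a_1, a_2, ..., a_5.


Write in Frobenius form y'' + (p(x)/x) y' + (q(x)/x^2) y = 0:
  p(x) = -13/6,  q(x) = x^2 + 2x + 5/3.
Indicial equation: r(r-1) + (-13/6) r + (5/3) = 0 -> roots r_1 = 5/2, r_2 = 2/3.
Take r = r_1 = 5/2. Let y(x) = x^r sum_{n>=0} a_n x^n with a_0 = 1.
Substitute y = x^r sum a_n x^n and match x^{r+n}. The recurrence is
  D(n) a_n + 2 a_{n-1} + 1 a_{n-2} = 0,  where D(n) = (r+n)(r+n-1) + (-13/6)(r+n) + (5/3).
  a_n = [-2 a_{n-1} - 1 a_{n-2}] / D(n).
Since the indicial polynomial factors as (r - r_1)(r - r_2), D(n) = (r_1 + n - r_1)(r_1 + n - r_2) = n(n + 11/6).
Evaluating step by step (a_0 = 1):
  n = 1: D(1) = 1(1 + 11/6) = 17/6; numerator = -2(1) = -2; a_1 = (-2)/(17/6) = -12/17
  n = 2: D(2) = 2(2 + 11/6) = 23/3; numerator = -2(-12/17) - 1(1) = 7/17; a_2 = (7/17)/(23/3) = 21/391
  n = 3: D(3) = 3(3 + 11/6) = 29/2; numerator = -2(21/391) - 1(-12/17) = 234/391; a_3 = (234/391)/(29/2) = 468/11339
  n = 4: D(4) = 4(4 + 11/6) = 70/3; numerator = -2(468/11339) - 1(21/391) = -1545/11339; a_4 = (-1545/11339)/(70/3) = -927/158746
  n = 5: D(5) = 5(5 + 11/6) = 205/6; numerator = -2(-927/158746) - 1(468/11339) = -81/2737; a_5 = (-81/2737)/(205/6) = -486/561085

r = 5/2; a_0 = 1; a_1 = -12/17; a_2 = 21/391; a_3 = 468/11339; a_4 = -927/158746; a_5 = -486/561085


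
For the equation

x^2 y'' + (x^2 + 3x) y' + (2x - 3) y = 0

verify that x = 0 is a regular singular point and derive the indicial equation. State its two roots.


Divide by x^2 to reach normal form y'' + P_1(x) y' + P_2(x) y = 0 with P_1(x) = 1 + 3/x and P_2(x) = 2/x - 3/x^2.
x = 0 is a singular point because the y'-coefficient 1 + 3/x has a pole at x = 0 and the y-coefficient 2/x - 3/x^2 has a pole at x = 0.
It is a regular singular point because x P_1(x) = p(x) = x + 3 and x^2 P_2(x) = q(x) = 2x - 3 are polynomials, hence analytic at x = 0.
p(0) = 3,  q(0) = -3.
Indicial equation: r(r-1) + p(0) r + q(0) = 0, i.e. r^2 + (p(0) - 1) r + q(0) = 0, i.e. r^2 + 2 r - 3 = 0.
Discriminant: (2)^2 - 4(-3) = 16, so r = (-2 ± 4)/2.
Solving: r_1 = 1, r_2 = -3.

indicial: r^2 + 2 r - 3 = 0; roots r_1 = 1, r_2 = -3


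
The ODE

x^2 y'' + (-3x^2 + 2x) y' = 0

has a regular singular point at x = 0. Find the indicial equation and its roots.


Divide by x^2 to reach normal form y'' + P_1(x) y' + P_2(x) y = 0 with P_1(x) = -3 + 2/x and P_2(x) = 0.
x = 0 is a singular point because the y'-coefficient -3 + 2/x has a pole at x = 0.
It is a regular singular point because x P_1(x) = p(x) = 2 - 3x and x^2 P_2(x) = q(x) = 0 are polynomials, hence analytic at x = 0.
p(0) = 2,  q(0) = 0.
Indicial equation: r(r-1) + p(0) r + q(0) = 0, i.e. r^2 + (p(0) - 1) r + q(0) = 0, i.e. r^2 + 1 r = 0.
Discriminant: (1)^2 - 4(0) = 1, so r = (-1 ± 1)/2.
Solving: r_1 = 0, r_2 = -1.

indicial: r^2 + 1 r = 0; roots r_1 = 0, r_2 = -1


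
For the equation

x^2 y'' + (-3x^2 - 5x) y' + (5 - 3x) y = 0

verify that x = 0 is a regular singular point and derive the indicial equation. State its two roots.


Divide by x^2 to reach normal form y'' + P_1(x) y' + P_2(x) y = 0 with P_1(x) = -3 - 5/x and P_2(x) = -3/x + 5/x^2.
x = 0 is a singular point because the y'-coefficient -3 - 5/x has a pole at x = 0 and the y-coefficient -3/x + 5/x^2 has a pole at x = 0.
It is a regular singular point because x P_1(x) = p(x) = -3x - 5 and x^2 P_2(x) = q(x) = 5 - 3x are polynomials, hence analytic at x = 0.
p(0) = -5,  q(0) = 5.
Indicial equation: r(r-1) + p(0) r + q(0) = 0, i.e. r^2 + (p(0) - 1) r + q(0) = 0, i.e. r^2 - 6 r + 5 = 0.
Discriminant: (-6)^2 - 4(5) = 16, so r = (6 ± 4)/2.
Solving: r_1 = 5, r_2 = 1.

indicial: r^2 - 6 r + 5 = 0; roots r_1 = 5, r_2 = 1


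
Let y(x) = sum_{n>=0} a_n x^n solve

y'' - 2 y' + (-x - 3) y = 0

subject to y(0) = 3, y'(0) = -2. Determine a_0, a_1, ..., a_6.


Ansatz: y(x) = sum_{n>=0} a_n x^n, so y'(x) = sum_{n>=1} n a_n x^(n-1) and y''(x) = sum_{n>=2} n(n-1) a_n x^(n-2).
Substitute into P(x) y'' + Q(x) y' + R(x) y = 0 with P(x) = 1, Q(x) = -2, R(x) = -x - 3, and match powers of x.
Initial conditions: a_0 = 3, a_1 = -2.
Setting the coefficient of each power of x to zero and solving order by order (substituting the coefficients already found):
  x^0: 2 a_2 - 2 a_1 - 3 a_0 = 0  ->  2 a_2 = 2 a_1 + 3 a_0 = 5  ->  a_2 = 5/2
  x^1: 6 a_3 - 4 a_2 - 3 a_1 - a_0 = 0  ->  6 a_3 = 4 a_2 + 3 a_1 + a_0 = 7  ->  a_3 = 7/6
  x^2: 12 a_4 - 6 a_3 - 3 a_2 - a_1 = 0  ->  12 a_4 = 6 a_3 + 3 a_2 + a_1 = 25/2  ->  a_4 = 25/24
  x^3: 20 a_5 - 8 a_4 - 3 a_3 - a_2 = 0  ->  20 a_5 = 8 a_4 + 3 a_3 + a_2 = 43/3  ->  a_5 = 43/60
  x^4: 30 a_6 - 10 a_5 - 3 a_4 - a_3 = 0  ->  30 a_6 = 10 a_5 + 3 a_4 + a_3 = 275/24  ->  a_6 = 55/144
Truncated series: y(x) = 3 - 2 x + (5/2) x^2 + (7/6) x^3 + (25/24) x^4 + (43/60) x^5 + (55/144) x^6 + O(x^7).

a_0 = 3; a_1 = -2; a_2 = 5/2; a_3 = 7/6; a_4 = 25/24; a_5 = 43/60; a_6 = 55/144


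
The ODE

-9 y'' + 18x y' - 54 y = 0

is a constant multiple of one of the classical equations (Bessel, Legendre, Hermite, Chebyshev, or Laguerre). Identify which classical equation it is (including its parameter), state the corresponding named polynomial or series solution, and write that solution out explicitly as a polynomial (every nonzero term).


All three coefficients share the factor -9; dividing through by -9 gives  y'' - 2x y' + 6 y = 0.
This matches the Hermite equation y'' - 2x y' + 2n y = 0 with 2n = 6, so n = 3; the polynomial solution is H_3(x).
With y = sum_k a_k x^k, matching x^k gives (k+2)(k+1) a_{k+2} = 2(k - n) a_k = 2(k - 3) a_k. The right side vanishes at k = 3, so the series with the parity of 3 terminates at degree 3.
Standard normalization: leading coefficient of H_n is 2^n, so a_3 = 2^3 = 8. Work downward with a_k = (k+1)(k+2) a_{k+2} / (2(k - n)):
  a_1 = (2)(3)(8) / (2(1 - 3)) = 48/(-4) = -12
Hence H_3(x) = 8 x^3 - 12 x.

H_3(x); series = 8 x^3 - 12 x


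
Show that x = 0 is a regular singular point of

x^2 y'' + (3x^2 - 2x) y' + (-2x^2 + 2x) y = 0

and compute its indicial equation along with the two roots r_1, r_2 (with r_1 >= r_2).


Divide by x^2 to reach normal form y'' + P_1(x) y' + P_2(x) y = 0 with P_1(x) = 3 - 2/x and P_2(x) = -2 + 2/x.
x = 0 is a singular point because the y'-coefficient 3 - 2/x has a pole at x = 0 and the y-coefficient -2 + 2/x has a pole at x = 0.
It is a regular singular point because x P_1(x) = p(x) = 3x - 2 and x^2 P_2(x) = q(x) = -2x^2 + 2x are polynomials, hence analytic at x = 0.
p(0) = -2,  q(0) = 0.
Indicial equation: r(r-1) + p(0) r + q(0) = 0, i.e. r^2 + (p(0) - 1) r + q(0) = 0, i.e. r^2 - 3 r = 0.
Discriminant: (-3)^2 - 4(0) = 9, so r = (3 ± 3)/2.
Solving: r_1 = 3, r_2 = 0.

indicial: r^2 - 3 r = 0; roots r_1 = 3, r_2 = 0


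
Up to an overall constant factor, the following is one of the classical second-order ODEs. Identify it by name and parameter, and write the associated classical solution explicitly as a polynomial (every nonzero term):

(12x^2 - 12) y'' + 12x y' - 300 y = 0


All three coefficients share the factor -12; dividing through by -12 gives  (1 - x^2) y'' - x y' + 25 y = 0.
This matches the Chebyshev equation (1 - x^2) y'' - x y' + n^2 y = 0 (note the -x y' term, not -2x y') with n^2 = 25, so n = 5; the polynomial solution is T_5(x).
With y = sum_k a_k x^k, matching x^k gives (k+2)(k+1) a_{k+2} = (k^2 - n^2) a_k = (k - 5)(k + 5) a_k. The right side vanishes at k = 5, so the series with the parity of 5 terminates at degree 5.
Standard normalization: leading coefficient of T_n is 2^(n-1), so a_5 = 2^4 = 16. Work downward with a_k = (k+1)(k+2) a_{k+2} / ((k - 5)(k + 5)):
  a_3 = (4)(5)(16) / ((3 - 5)(3 + 5)) = 320/(-16) = -20
  a_1 = (2)(3)(-20) / ((1 - 5)(1 + 5)) = -120/(-24) = 5
Hence T_5(x) = 16 x^5 - 20 x^3 + 5 x.

T_5(x); series = 16 x^5 - 20 x^3 + 5 x


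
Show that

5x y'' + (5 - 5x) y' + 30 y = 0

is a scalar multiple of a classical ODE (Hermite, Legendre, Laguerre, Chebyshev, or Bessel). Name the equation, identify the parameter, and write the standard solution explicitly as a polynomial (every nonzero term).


All three coefficients share the factor 5; dividing through by 5 gives  x y'' + (1 - x) y' + 6 y = 0.
This matches the Laguerre equation x y'' + (1 - x) y' + n y = 0 with n = 6; the polynomial solution is L_6(x).
With y = sum_k a_k x^k, matching x^k gives (k+1)k a_{k+1} + (k+1) a_{k+1} - k a_k + n a_k = 0, i.e. (k+1)^2 a_{k+1} = (k - n) a_k = (k - 6) a_k. The right side vanishes at k = 6, so the series terminates at degree 6.
Standard normalization L_n(0) = 1 gives a_0 = 1. Work upward with a_{k+1} = (k - 6) a_k / (k+1)^2:
  a_1 = (0 - 6)(1) / 1^2 = -6/1 = -6
  a_2 = (1 - 6)(-6) / 2^2 = 30/4 = 15/2
  a_3 = (2 - 6)(15/2) / 3^2 = -30/9 = -10/3
  a_4 = (3 - 6)(-10/3) / 4^2 = 10/16 = 5/8
  a_5 = (4 - 6)(5/8) / 5^2 = (-5/4)/25 = -1/20
  a_6 = (5 - 6)(-1/20) / 6^2 = (1/20)/36 = 1/720
Hence L_6(x) = x^6/720 - x^5/20 + 5 x^4/8 - 10 x^3/3 + 15 x^2/2 - 6 x + 1.

L_6(x); series = x^6/720 - x^5/20 + 5 x^4/8 - 10 x^3/3 + 15 x^2/2 - 6 x + 1


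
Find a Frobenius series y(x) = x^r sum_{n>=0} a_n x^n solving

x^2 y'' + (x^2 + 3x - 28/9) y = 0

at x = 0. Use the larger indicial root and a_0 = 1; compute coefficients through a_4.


Write in Frobenius form y'' + (p(x)/x) y' + (q(x)/x^2) y = 0:
  p(x) = 0,  q(x) = x^2 + 3x - 28/9.
Indicial equation: r(r-1) + (0) r + (-28/9) = 0 -> roots r_1 = 7/3, r_2 = -4/3.
Take r = r_1 = 7/3. Let y(x) = x^r sum_{n>=0} a_n x^n with a_0 = 1.
Substitute y = x^r sum a_n x^n and match x^{r+n}. The recurrence is
  D(n) a_n + 3 a_{n-1} + 1 a_{n-2} = 0,  where D(n) = (r+n)(r+n-1) + (0)(r+n) + (-28/9).
  a_n = [-3 a_{n-1} - 1 a_{n-2}] / D(n).
Since the indicial polynomial factors as (r - r_1)(r - r_2), D(n) = (r_1 + n - r_1)(r_1 + n - r_2) = n(n + 11/3).
Evaluating step by step (a_0 = 1):
  n = 1: D(1) = 1(1 + 11/3) = 14/3; numerator = -3(1) = -3; a_1 = (-3)/(14/3) = -9/14
  n = 2: D(2) = 2(2 + 11/3) = 34/3; numerator = -3(-9/14) - 1(1) = 13/14; a_2 = (13/14)/(34/3) = 39/476
  n = 3: D(3) = 3(3 + 11/3) = 20; numerator = -3(39/476) - 1(-9/14) = 27/68; a_3 = (27/68)/(20) = 27/1360
  n = 4: D(4) = 4(4 + 11/3) = 92/3; numerator = -3(27/1360) - 1(39/476) = -1347/9520; a_4 = (-1347/9520)/(92/3) = -4041/875840

r = 7/3; a_0 = 1; a_1 = -9/14; a_2 = 39/476; a_3 = 27/1360; a_4 = -4041/875840


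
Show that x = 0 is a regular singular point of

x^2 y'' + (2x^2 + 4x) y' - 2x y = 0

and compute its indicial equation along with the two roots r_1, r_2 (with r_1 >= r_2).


Divide by x^2 to reach normal form y'' + P_1(x) y' + P_2(x) y = 0 with P_1(x) = 2 + 4/x and P_2(x) = -2/x.
x = 0 is a singular point because the y'-coefficient 2 + 4/x has a pole at x = 0 and the y-coefficient -2/x has a pole at x = 0.
It is a regular singular point because x P_1(x) = p(x) = 2x + 4 and x^2 P_2(x) = q(x) = -2x are polynomials, hence analytic at x = 0.
p(0) = 4,  q(0) = 0.
Indicial equation: r(r-1) + p(0) r + q(0) = 0, i.e. r^2 + (p(0) - 1) r + q(0) = 0, i.e. r^2 + 3 r = 0.
Discriminant: (3)^2 - 4(0) = 9, so r = (-3 ± 3)/2.
Solving: r_1 = 0, r_2 = -3.

indicial: r^2 + 3 r = 0; roots r_1 = 0, r_2 = -3


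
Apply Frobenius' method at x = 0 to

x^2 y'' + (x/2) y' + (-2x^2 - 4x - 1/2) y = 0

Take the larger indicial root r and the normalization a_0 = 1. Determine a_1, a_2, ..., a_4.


Write in Frobenius form y'' + (p(x)/x) y' + (q(x)/x^2) y = 0:
  p(x) = 1/2,  q(x) = -2x^2 - 4x - 1/2.
Indicial equation: r(r-1) + (1/2) r + (-1/2) = 0 -> roots r_1 = 1, r_2 = -1/2.
Take r = r_1 = 1. Let y(x) = x^r sum_{n>=0} a_n x^n with a_0 = 1.
Substitute y = x^r sum a_n x^n and match x^{r+n}. The recurrence is
  D(n) a_n - 4 a_{n-1} - 2 a_{n-2} = 0,  where D(n) = (r+n)(r+n-1) + (1/2)(r+n) + (-1/2).
  a_n = [4 a_{n-1} + 2 a_{n-2}] / D(n).
Since the indicial polynomial factors as (r - r_1)(r - r_2), D(n) = (r_1 + n - r_1)(r_1 + n - r_2) = n(n + 3/2).
Evaluating step by step (a_0 = 1):
  n = 1: D(1) = 1(1 + 3/2) = 5/2; numerator = 4(1) = 4; a_1 = (4)/(5/2) = 8/5
  n = 2: D(2) = 2(2 + 3/2) = 7; numerator = 4(8/5) + 2(1) = 42/5; a_2 = (42/5)/(7) = 6/5
  n = 3: D(3) = 3(3 + 3/2) = 27/2; numerator = 4(6/5) + 2(8/5) = 8; a_3 = (8)/(27/2) = 16/27
  n = 4: D(4) = 4(4 + 3/2) = 22; numerator = 4(16/27) + 2(6/5) = 644/135; a_4 = (644/135)/(22) = 322/1485

r = 1; a_0 = 1; a_1 = 8/5; a_2 = 6/5; a_3 = 16/27; a_4 = 322/1485


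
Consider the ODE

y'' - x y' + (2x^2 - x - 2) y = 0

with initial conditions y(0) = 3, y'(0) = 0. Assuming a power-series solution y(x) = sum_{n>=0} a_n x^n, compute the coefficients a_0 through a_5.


Ansatz: y(x) = sum_{n>=0} a_n x^n, so y'(x) = sum_{n>=1} n a_n x^(n-1) and y''(x) = sum_{n>=2} n(n-1) a_n x^(n-2).
Substitute into P(x) y'' + Q(x) y' + R(x) y = 0 with P(x) = 1, Q(x) = -x, R(x) = 2x^2 - x - 2, and match powers of x.
Initial conditions: a_0 = 3, a_1 = 0.
Setting the coefficient of each power of x to zero and solving order by order (substituting the coefficients already found):
  x^0: 2 a_2 - 2 a_0 = 0  ->  2 a_2 = 2 a_0 = 6  ->  a_2 = 3
  x^1: 6 a_3 - 3 a_1 - a_0 = 0  ->  6 a_3 = 3 a_1 + a_0 = 3  ->  a_3 = 1/2
  x^2: 12 a_4 - 4 a_2 - a_1 + 2 a_0 = 0  ->  12 a_4 = 4 a_2 + a_1 - 2 a_0 = 6  ->  a_4 = 1/2
  x^3: 20 a_5 - 5 a_3 - a_2 + 2 a_1 = 0  ->  20 a_5 = 5 a_3 + a_2 - 2 a_1 = 11/2  ->  a_5 = 11/40
Truncated series: y(x) = 3 + 3 x^2 + (1/2) x^3 + (1/2) x^4 + (11/40) x^5 + O(x^6).

a_0 = 3; a_1 = 0; a_2 = 3; a_3 = 1/2; a_4 = 1/2; a_5 = 11/40


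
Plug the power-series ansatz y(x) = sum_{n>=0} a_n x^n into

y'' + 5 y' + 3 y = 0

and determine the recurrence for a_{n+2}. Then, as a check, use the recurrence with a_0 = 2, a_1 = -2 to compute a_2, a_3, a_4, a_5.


Substitute y = sum_n a_n x^n.
y''(x) has coefficient (n+2)(n+1) a_{n+2} at x^n;
5 y'(x) has coefficient 5 (n+1) a_{n+1} at x^n;
3 y(x) has coefficient 3 a_n at x^n.
Matching x^n: (n+2)(n+1) a_{n+2} + 5 (n+1) a_{n+1} + 3 a_n = 0.
Thus a_{n+2} = [-5 (n+1) a_{n+1} - 3 a_n] / ((n+1)(n+2)).

Check with a_0 = 2, a_1 = -2 (apply the recurrence for n = 0, 1, 2, 3): a_0 = 2, a_1 = -2, a_2 = 2, a_3 = -7/3, a_4 = 29/12, a_5 = -31/15.

a_(n+2) = [-5 (n+1) a_(n+1) - 3 a_n] / ((n+1)(n+2)); check: a_0 = 2, a_1 = -2, a_2 = 2, a_3 = -7/3, a_4 = 29/12, a_5 = -31/15


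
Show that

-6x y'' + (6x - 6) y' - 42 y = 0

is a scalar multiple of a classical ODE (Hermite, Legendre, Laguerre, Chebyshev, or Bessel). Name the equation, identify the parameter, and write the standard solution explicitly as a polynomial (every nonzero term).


All three coefficients share the factor -6; dividing through by -6 gives  x y'' + (1 - x) y' + 7 y = 0.
This matches the Laguerre equation x y'' + (1 - x) y' + n y = 0 with n = 7; the polynomial solution is L_7(x).
With y = sum_k a_k x^k, matching x^k gives (k+1)k a_{k+1} + (k+1) a_{k+1} - k a_k + n a_k = 0, i.e. (k+1)^2 a_{k+1} = (k - n) a_k = (k - 7) a_k. The right side vanishes at k = 7, so the series terminates at degree 7.
Standard normalization L_n(0) = 1 gives a_0 = 1. Work upward with a_{k+1} = (k - 7) a_k / (k+1)^2:
  a_1 = (0 - 7)(1) / 1^2 = -7/1 = -7
  a_2 = (1 - 7)(-7) / 2^2 = 42/4 = 21/2
  a_3 = (2 - 7)(21/2) / 3^2 = (-105/2)/9 = -35/6
  a_4 = (3 - 7)(-35/6) / 4^2 = (70/3)/16 = 35/24
  a_5 = (4 - 7)(35/24) / 5^2 = (-35/8)/25 = -7/40
  a_6 = (5 - 7)(-7/40) / 6^2 = (7/20)/36 = 7/720
  a_7 = (6 - 7)(7/720) / 7^2 = (-7/720)/49 = -1/5040
Hence L_7(x) = -x^7/5040 + 7 x^6/720 - 7 x^5/40 + 35 x^4/24 - 35 x^3/6 + 21 x^2/2 - 7 x + 1.

L_7(x); series = -x^7/5040 + 7 x^6/720 - 7 x^5/40 + 35 x^4/24 - 35 x^3/6 + 21 x^2/2 - 7 x + 1


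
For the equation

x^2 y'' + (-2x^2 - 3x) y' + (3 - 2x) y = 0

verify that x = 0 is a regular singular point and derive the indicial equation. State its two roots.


Divide by x^2 to reach normal form y'' + P_1(x) y' + P_2(x) y = 0 with P_1(x) = -2 - 3/x and P_2(x) = -2/x + 3/x^2.
x = 0 is a singular point because the y'-coefficient -2 - 3/x has a pole at x = 0 and the y-coefficient -2/x + 3/x^2 has a pole at x = 0.
It is a regular singular point because x P_1(x) = p(x) = -2x - 3 and x^2 P_2(x) = q(x) = 3 - 2x are polynomials, hence analytic at x = 0.
p(0) = -3,  q(0) = 3.
Indicial equation: r(r-1) + p(0) r + q(0) = 0, i.e. r^2 + (p(0) - 1) r + q(0) = 0, i.e. r^2 - 4 r + 3 = 0.
Discriminant: (-4)^2 - 4(3) = 4, so r = (4 ± 2)/2.
Solving: r_1 = 3, r_2 = 1.

indicial: r^2 - 4 r + 3 = 0; roots r_1 = 3, r_2 = 1


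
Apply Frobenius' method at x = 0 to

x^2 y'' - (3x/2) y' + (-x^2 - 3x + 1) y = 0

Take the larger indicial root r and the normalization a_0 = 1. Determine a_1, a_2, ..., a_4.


Write in Frobenius form y'' + (p(x)/x) y' + (q(x)/x^2) y = 0:
  p(x) = -3/2,  q(x) = -x^2 - 3x + 1.
Indicial equation: r(r-1) + (-3/2) r + (1) = 0 -> roots r_1 = 2, r_2 = 1/2.
Take r = r_1 = 2. Let y(x) = x^r sum_{n>=0} a_n x^n with a_0 = 1.
Substitute y = x^r sum a_n x^n and match x^{r+n}. The recurrence is
  D(n) a_n - 3 a_{n-1} - 1 a_{n-2} = 0,  where D(n) = (r+n)(r+n-1) + (-3/2)(r+n) + (1).
  a_n = [3 a_{n-1} + 1 a_{n-2}] / D(n).
Since the indicial polynomial factors as (r - r_1)(r - r_2), D(n) = (r_1 + n - r_1)(r_1 + n - r_2) = n(n + 3/2).
Evaluating step by step (a_0 = 1):
  n = 1: D(1) = 1(1 + 3/2) = 5/2; numerator = 3(1) = 3; a_1 = (3)/(5/2) = 6/5
  n = 2: D(2) = 2(2 + 3/2) = 7; numerator = 3(6/5) + 1(1) = 23/5; a_2 = (23/5)/(7) = 23/35
  n = 3: D(3) = 3(3 + 3/2) = 27/2; numerator = 3(23/35) + 1(6/5) = 111/35; a_3 = (111/35)/(27/2) = 74/315
  n = 4: D(4) = 4(4 + 3/2) = 22; numerator = 3(74/315) + 1(23/35) = 143/105; a_4 = (143/105)/(22) = 13/210

r = 2; a_0 = 1; a_1 = 6/5; a_2 = 23/35; a_3 = 74/315; a_4 = 13/210


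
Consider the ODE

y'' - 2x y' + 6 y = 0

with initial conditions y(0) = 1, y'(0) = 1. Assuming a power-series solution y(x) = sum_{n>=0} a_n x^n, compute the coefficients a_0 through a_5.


Ansatz: y(x) = sum_{n>=0} a_n x^n, so y'(x) = sum_{n>=1} n a_n x^(n-1) and y''(x) = sum_{n>=2} n(n-1) a_n x^(n-2).
Substitute into P(x) y'' + Q(x) y' + R(x) y = 0 with P(x) = 1, Q(x) = -2x, R(x) = 6, and match powers of x.
Initial conditions: a_0 = 1, a_1 = 1.
Setting the coefficient of each power of x to zero and solving order by order (substituting the coefficients already found):
  x^0: 2 a_2 + 6 a_0 = 0  ->  2 a_2 = -6 a_0 = -6  ->  a_2 = -3
  x^1: 6 a_3 + 4 a_1 = 0  ->  6 a_3 = -4 a_1 = -4  ->  a_3 = -2/3
  x^2: 12 a_4 + 2 a_2 = 0  ->  12 a_4 = -2 a_2 = 6  ->  a_4 = 1/2
  x^3: 20 a_5 = 0  ->  a_5 = 0
Truncated series: y(x) = 1 + x - 3 x^2 - (2/3) x^3 + (1/2) x^4 + O(x^6).

a_0 = 1; a_1 = 1; a_2 = -3; a_3 = -2/3; a_4 = 1/2; a_5 = 0


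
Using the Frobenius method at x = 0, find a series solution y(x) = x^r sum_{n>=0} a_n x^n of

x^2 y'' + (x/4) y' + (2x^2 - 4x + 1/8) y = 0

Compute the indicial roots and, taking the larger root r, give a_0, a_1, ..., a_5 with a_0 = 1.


Write in Frobenius form y'' + (p(x)/x) y' + (q(x)/x^2) y = 0:
  p(x) = 1/4,  q(x) = 2x^2 - 4x + 1/8.
Indicial equation: r(r-1) + (1/4) r + (1/8) = 0 -> roots r_1 = 1/2, r_2 = 1/4.
Take r = r_1 = 1/2. Let y(x) = x^r sum_{n>=0} a_n x^n with a_0 = 1.
Substitute y = x^r sum a_n x^n and match x^{r+n}. The recurrence is
  D(n) a_n - 4 a_{n-1} + 2 a_{n-2} = 0,  where D(n) = (r+n)(r+n-1) + (1/4)(r+n) + (1/8).
  a_n = [4 a_{n-1} - 2 a_{n-2}] / D(n).
Since the indicial polynomial factors as (r - r_1)(r - r_2), D(n) = (r_1 + n - r_1)(r_1 + n - r_2) = n(n + 1/4).
Evaluating step by step (a_0 = 1):
  n = 1: D(1) = 1(1 + 1/4) = 5/4; numerator = 4(1) = 4; a_1 = (4)/(5/4) = 16/5
  n = 2: D(2) = 2(2 + 1/4) = 9/2; numerator = 4(16/5) - 2(1) = 54/5; a_2 = (54/5)/(9/2) = 12/5
  n = 3: D(3) = 3(3 + 1/4) = 39/4; numerator = 4(12/5) - 2(16/5) = 16/5; a_3 = (16/5)/(39/4) = 64/195
  n = 4: D(4) = 4(4 + 1/4) = 17; numerator = 4(64/195) - 2(12/5) = -136/39; a_4 = (-136/39)/(17) = -8/39
  n = 5: D(5) = 5(5 + 1/4) = 105/4; numerator = 4(-8/39) - 2(64/195) = -96/65; a_5 = (-96/65)/(105/4) = -128/2275

r = 1/2; a_0 = 1; a_1 = 16/5; a_2 = 12/5; a_3 = 64/195; a_4 = -8/39; a_5 = -128/2275


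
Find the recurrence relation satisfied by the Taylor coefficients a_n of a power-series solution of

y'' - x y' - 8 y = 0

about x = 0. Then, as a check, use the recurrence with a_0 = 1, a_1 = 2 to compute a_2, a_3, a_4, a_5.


Substitute y = sum_n a_n x^n.
y''(x) has coefficient (n+2)(n+1) a_{n+2} at x^n;
-x y'(x) has coefficient -n a_n at x^n (shift);
-8 y(x) has coefficient -8 a_n at x^n.
Matching x^n: (n+2)(n+1) a_{n+2} + (-n - 8) a_n = 0.
Thus a_{n+2} = (n + 8) / ((n+1)(n+2)) * a_n.

Check with a_0 = 1, a_1 = 2 (apply the recurrence for n = 0, 1, 2, 3): a_0 = 1, a_1 = 2, a_2 = 4, a_3 = 3, a_4 = 10/3, a_5 = 33/20.

a_(n+2) = (n + 8) / ((n+1)(n+2)) * a_n; check: a_0 = 1, a_1 = 2, a_2 = 4, a_3 = 3, a_4 = 10/3, a_5 = 33/20


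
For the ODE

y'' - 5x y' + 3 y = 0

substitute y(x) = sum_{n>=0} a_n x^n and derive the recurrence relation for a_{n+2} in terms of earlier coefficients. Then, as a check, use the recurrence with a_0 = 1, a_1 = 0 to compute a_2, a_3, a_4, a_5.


Substitute y = sum_n a_n x^n.
y''(x) has coefficient (n+2)(n+1) a_{n+2} at x^n;
-5 x y'(x) has coefficient -5 n a_n at x^n (shift);
3 y(x) has coefficient 3 a_n at x^n.
Matching x^n: (n+2)(n+1) a_{n+2} + (-5n + 3) a_n = 0.
Thus a_{n+2} = (5n - 3) / ((n+1)(n+2)) * a_n.

Check with a_0 = 1, a_1 = 0 (apply the recurrence for n = 0, 1, 2, 3): a_0 = 1, a_1 = 0, a_2 = -3/2, a_3 = 0, a_4 = -7/8, a_5 = 0.

a_(n+2) = (5n - 3) / ((n+1)(n+2)) * a_n; check: a_0 = 1, a_1 = 0, a_2 = -3/2, a_3 = 0, a_4 = -7/8, a_5 = 0


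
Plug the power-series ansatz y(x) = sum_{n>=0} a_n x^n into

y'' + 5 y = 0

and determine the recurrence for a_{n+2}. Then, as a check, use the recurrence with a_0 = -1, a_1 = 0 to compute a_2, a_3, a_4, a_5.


Substitute y = sum_n a_n x^n into y'' + (const) y = 0.
y''(x) = sum_{n>=0} (n+2)(n+1) a_{n+2} x^n.
The ODE becomes sum_n [(n+2)(n+1) a_{n+2} + 5 a_n] x^n = 0.
Setting each coefficient to zero gives the recurrence:
  (n+2)(n+1) a_{n+2} + 5 a_n = 0,
  a_{n+2} = -5 / ((n+1)(n+2)) a_n.

Check with a_0 = -1, a_1 = 0 (apply the recurrence for n = 0, 1, 2, 3): a_0 = -1, a_1 = 0, a_2 = 5/2, a_3 = 0, a_4 = -25/24, a_5 = 0.

a_{n+2} = -5/((n+1)(n+2)) * a_n; check: a_0 = -1, a_1 = 0, a_2 = 5/2, a_3 = 0, a_4 = -25/24, a_5 = 0


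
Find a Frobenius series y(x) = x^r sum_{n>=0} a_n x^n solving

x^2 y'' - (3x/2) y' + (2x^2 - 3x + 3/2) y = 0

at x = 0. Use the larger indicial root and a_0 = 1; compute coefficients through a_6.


Write in Frobenius form y'' + (p(x)/x) y' + (q(x)/x^2) y = 0:
  p(x) = -3/2,  q(x) = 2x^2 - 3x + 3/2.
Indicial equation: r(r-1) + (-3/2) r + (3/2) = 0 -> roots r_1 = 3/2, r_2 = 1.
Take r = r_1 = 3/2. Let y(x) = x^r sum_{n>=0} a_n x^n with a_0 = 1.
Substitute y = x^r sum a_n x^n and match x^{r+n}. The recurrence is
  D(n) a_n - 3 a_{n-1} + 2 a_{n-2} = 0,  where D(n) = (r+n)(r+n-1) + (-3/2)(r+n) + (3/2).
  a_n = [3 a_{n-1} - 2 a_{n-2}] / D(n).
Since the indicial polynomial factors as (r - r_1)(r - r_2), D(n) = (r_1 + n - r_1)(r_1 + n - r_2) = n(n + 1/2).
Evaluating step by step (a_0 = 1):
  n = 1: D(1) = 1(1 + 1/2) = 3/2; numerator = 3(1) = 3; a_1 = (3)/(3/2) = 2
  n = 2: D(2) = 2(2 + 1/2) = 5; numerator = 3(2) - 2(1) = 4; a_2 = (4)/(5) = 4/5
  n = 3: D(3) = 3(3 + 1/2) = 21/2; numerator = 3(4/5) - 2(2) = -8/5; a_3 = (-8/5)/(21/2) = -16/105
  n = 4: D(4) = 4(4 + 1/2) = 18; numerator = 3(-16/105) - 2(4/5) = -72/35; a_4 = (-72/35)/(18) = -4/35
  n = 5: D(5) = 5(5 + 1/2) = 55/2; numerator = 3(-4/35) - 2(-16/105) = -4/105; a_5 = (-4/105)/(55/2) = -8/5775
  n = 6: D(6) = 6(6 + 1/2) = 39; numerator = 3(-8/5775) - 2(-4/35) = 432/1925; a_6 = (432/1925)/(39) = 144/25025

r = 3/2; a_0 = 1; a_1 = 2; a_2 = 4/5; a_3 = -16/105; a_4 = -4/35; a_5 = -8/5775; a_6 = 144/25025


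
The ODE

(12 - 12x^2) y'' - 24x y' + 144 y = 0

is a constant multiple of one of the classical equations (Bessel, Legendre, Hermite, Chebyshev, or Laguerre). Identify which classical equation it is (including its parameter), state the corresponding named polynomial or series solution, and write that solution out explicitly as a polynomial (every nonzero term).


All three coefficients share the factor 12; dividing through by 12 gives  (1 - x^2) y'' - 2x y' + 12 y = 0.
This matches the Legendre equation (1 - x^2) y'' - 2x y' + n(n+1) y = 0 (note the -2x y' term) with n(n+1) = 12, so n = 3; the polynomial solution is P_3(x).
With y = sum_k a_k x^k, matching x^k gives (k+2)(k+1) a_{k+2} = [k(k+1) - n(n+1)] a_k = (k - 3)(k + 4) a_k. The right side vanishes at k = 3, so the series with the parity of 3 terminates at degree 3.
Standard normalization (P_n(1) = 1): leading coefficient (2n)!/(2^n (n!)^2) = 720/(8*36) = 5/2, so a_3 = 5/2. Work downward with a_k = (k+1)(k+2) a_{k+2} / ((k - 3)(k + 4)):
  a_1 = (2)(3)(5/2) / ((1 - 3)(1 + 4)) = 15/(-10) = -3/2
Hence P_3(x) = 5 x^3/2 - 3 x/2.

P_3(x); series = 5 x^3/2 - 3 x/2


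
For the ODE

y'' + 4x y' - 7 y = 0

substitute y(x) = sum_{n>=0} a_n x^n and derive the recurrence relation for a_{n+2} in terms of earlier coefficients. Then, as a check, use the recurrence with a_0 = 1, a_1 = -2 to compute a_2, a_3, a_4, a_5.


Substitute y = sum_n a_n x^n.
y''(x) has coefficient (n+2)(n+1) a_{n+2} at x^n;
4 x y'(x) has coefficient 4 n a_n at x^n (shift);
-7 y(x) has coefficient -7 a_n at x^n.
Matching x^n: (n+2)(n+1) a_{n+2} + (4n - 7) a_n = 0.
Thus a_{n+2} = (-4n + 7) / ((n+1)(n+2)) * a_n.

Check with a_0 = 1, a_1 = -2 (apply the recurrence for n = 0, 1, 2, 3): a_0 = 1, a_1 = -2, a_2 = 7/2, a_3 = -1, a_4 = -7/24, a_5 = 1/4.

a_(n+2) = (-4n + 7) / ((n+1)(n+2)) * a_n; check: a_0 = 1, a_1 = -2, a_2 = 7/2, a_3 = -1, a_4 = -7/24, a_5 = 1/4


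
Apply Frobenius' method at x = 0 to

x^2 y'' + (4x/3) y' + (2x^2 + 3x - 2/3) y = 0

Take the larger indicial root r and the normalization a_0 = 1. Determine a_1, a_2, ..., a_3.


Write in Frobenius form y'' + (p(x)/x) y' + (q(x)/x^2) y = 0:
  p(x) = 4/3,  q(x) = 2x^2 + 3x - 2/3.
Indicial equation: r(r-1) + (4/3) r + (-2/3) = 0 -> roots r_1 = 2/3, r_2 = -1.
Take r = r_1 = 2/3. Let y(x) = x^r sum_{n>=0} a_n x^n with a_0 = 1.
Substitute y = x^r sum a_n x^n and match x^{r+n}. The recurrence is
  D(n) a_n + 3 a_{n-1} + 2 a_{n-2} = 0,  where D(n) = (r+n)(r+n-1) + (4/3)(r+n) + (-2/3).
  a_n = [-3 a_{n-1} - 2 a_{n-2}] / D(n).
Since the indicial polynomial factors as (r - r_1)(r - r_2), D(n) = (r_1 + n - r_1)(r_1 + n - r_2) = n(n + 5/3).
Evaluating step by step (a_0 = 1):
  n = 1: D(1) = 1(1 + 5/3) = 8/3; numerator = -3(1) = -3; a_1 = (-3)/(8/3) = -9/8
  n = 2: D(2) = 2(2 + 5/3) = 22/3; numerator = -3(-9/8) - 2(1) = 11/8; a_2 = (11/8)/(22/3) = 3/16
  n = 3: D(3) = 3(3 + 5/3) = 14; numerator = -3(3/16) - 2(-9/8) = 27/16; a_3 = (27/16)/(14) = 27/224

r = 2/3; a_0 = 1; a_1 = -9/8; a_2 = 3/16; a_3 = 27/224
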